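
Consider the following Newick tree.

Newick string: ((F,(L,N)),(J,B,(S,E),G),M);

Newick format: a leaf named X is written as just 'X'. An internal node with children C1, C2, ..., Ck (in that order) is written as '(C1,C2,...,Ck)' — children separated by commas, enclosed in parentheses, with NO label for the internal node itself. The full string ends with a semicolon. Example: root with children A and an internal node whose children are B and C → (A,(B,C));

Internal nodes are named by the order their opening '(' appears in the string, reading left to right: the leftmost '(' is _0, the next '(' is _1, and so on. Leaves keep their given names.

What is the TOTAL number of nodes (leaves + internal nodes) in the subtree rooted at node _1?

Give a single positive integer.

Answer: 5

Derivation:
Newick: ((F,(L,N)),(J,B,(S,E),G),M);
Locate _1: it is the '(' at position 1 (the 2nd '(' reading left to right).
Query: subtree rooted at _1
_1: subtree_size = 1 + 4
  F: subtree_size = 1 + 0
  _2: subtree_size = 1 + 2
    L: subtree_size = 1 + 0
    N: subtree_size = 1 + 0
Total subtree size of _1: 5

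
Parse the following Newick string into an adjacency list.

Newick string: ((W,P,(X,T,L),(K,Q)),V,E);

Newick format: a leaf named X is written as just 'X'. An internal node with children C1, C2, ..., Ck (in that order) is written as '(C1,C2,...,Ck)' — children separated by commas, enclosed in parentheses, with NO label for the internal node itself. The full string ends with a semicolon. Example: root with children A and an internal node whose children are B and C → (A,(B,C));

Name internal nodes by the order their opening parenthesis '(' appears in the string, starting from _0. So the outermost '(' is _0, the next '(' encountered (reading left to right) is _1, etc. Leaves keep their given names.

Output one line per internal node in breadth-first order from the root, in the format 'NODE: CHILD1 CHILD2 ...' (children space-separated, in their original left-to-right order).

Input: ((W,P,(X,T,L),(K,Q)),V,E);
Scanning left-to-right, naming '(' by encounter order:
  pos 0: '(' -> open internal node _0 (depth 1)
  pos 1: '(' -> open internal node _1 (depth 2)
  pos 6: '(' -> open internal node _2 (depth 3)
  pos 12: ')' -> close internal node _2 (now at depth 2)
  pos 14: '(' -> open internal node _3 (depth 3)
  pos 18: ')' -> close internal node _3 (now at depth 2)
  pos 19: ')' -> close internal node _1 (now at depth 1)
  pos 24: ')' -> close internal node _0 (now at depth 0)
Total internal nodes: 4
BFS adjacency from root:
  _0: _1 V E
  _1: W P _2 _3
  _2: X T L
  _3: K Q

Answer: _0: _1 V E
_1: W P _2 _3
_2: X T L
_3: K Q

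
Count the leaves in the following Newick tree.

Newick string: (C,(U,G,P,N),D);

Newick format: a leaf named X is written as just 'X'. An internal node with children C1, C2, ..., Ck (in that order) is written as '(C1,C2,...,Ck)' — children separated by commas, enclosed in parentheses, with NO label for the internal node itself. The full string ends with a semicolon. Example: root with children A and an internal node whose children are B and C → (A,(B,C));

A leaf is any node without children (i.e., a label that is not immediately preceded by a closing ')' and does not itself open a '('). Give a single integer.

Newick: (C,(U,G,P,N),D);
Scan left-to-right; a leaf is any maximal label run not followed by '(':
  pos 1: leaf 'C' → count = 1
  pos 4: leaf 'U' → count = 2
  pos 6: leaf 'G' → count = 3
  pos 8: leaf 'P' → count = 4
  pos 10: leaf 'N' → count = 5
  pos 13: leaf 'D' → count = 6
Total leaves: 6

Answer: 6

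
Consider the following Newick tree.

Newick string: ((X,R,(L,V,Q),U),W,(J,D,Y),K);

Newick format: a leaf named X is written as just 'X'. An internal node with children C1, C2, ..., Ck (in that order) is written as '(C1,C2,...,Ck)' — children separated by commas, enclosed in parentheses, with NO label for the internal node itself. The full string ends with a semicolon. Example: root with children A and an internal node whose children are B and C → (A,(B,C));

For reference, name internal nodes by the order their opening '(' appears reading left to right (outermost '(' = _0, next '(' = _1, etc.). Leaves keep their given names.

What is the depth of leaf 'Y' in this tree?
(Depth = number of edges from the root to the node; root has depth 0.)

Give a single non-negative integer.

Newick: ((X,R,(L,V,Q),U),W,(J,D,Y),K);
Naming internals by '(' encounter order: outermost '(' = _0, next = _1, ...
Query node: Y
Path from root: _0 -> _3 -> Y
Depth of Y: 2 (number of edges from root)

Answer: 2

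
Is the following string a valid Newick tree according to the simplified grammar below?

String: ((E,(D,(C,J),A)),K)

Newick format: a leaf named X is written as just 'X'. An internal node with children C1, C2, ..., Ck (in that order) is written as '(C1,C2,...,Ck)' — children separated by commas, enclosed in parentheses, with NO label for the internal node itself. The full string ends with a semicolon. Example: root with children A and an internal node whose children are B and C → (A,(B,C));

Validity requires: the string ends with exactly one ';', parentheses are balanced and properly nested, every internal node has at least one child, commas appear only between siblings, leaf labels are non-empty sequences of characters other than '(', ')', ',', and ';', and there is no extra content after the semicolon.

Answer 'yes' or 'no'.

Answer: no

Derivation:
Input: ((E,(D,(C,J),A)),K)
Paren balance: 4 '(' vs 4 ')' OK
Ends with single ';': False
Full parse: FAILS (must end with ;)
Valid: False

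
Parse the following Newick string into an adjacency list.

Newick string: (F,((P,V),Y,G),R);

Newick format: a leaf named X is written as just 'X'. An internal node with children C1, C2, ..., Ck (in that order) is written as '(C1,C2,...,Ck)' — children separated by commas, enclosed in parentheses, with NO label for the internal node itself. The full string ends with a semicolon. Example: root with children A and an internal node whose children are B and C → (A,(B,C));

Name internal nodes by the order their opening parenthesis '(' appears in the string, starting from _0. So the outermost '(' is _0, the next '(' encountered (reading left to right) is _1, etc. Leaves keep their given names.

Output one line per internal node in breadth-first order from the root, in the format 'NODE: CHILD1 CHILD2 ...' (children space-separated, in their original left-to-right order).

Input: (F,((P,V),Y,G),R);
Scanning left-to-right, naming '(' by encounter order:
  pos 0: '(' -> open internal node _0 (depth 1)
  pos 3: '(' -> open internal node _1 (depth 2)
  pos 4: '(' -> open internal node _2 (depth 3)
  pos 8: ')' -> close internal node _2 (now at depth 2)
  pos 13: ')' -> close internal node _1 (now at depth 1)
  pos 16: ')' -> close internal node _0 (now at depth 0)
Total internal nodes: 3
BFS adjacency from root:
  _0: F _1 R
  _1: _2 Y G
  _2: P V

Answer: _0: F _1 R
_1: _2 Y G
_2: P V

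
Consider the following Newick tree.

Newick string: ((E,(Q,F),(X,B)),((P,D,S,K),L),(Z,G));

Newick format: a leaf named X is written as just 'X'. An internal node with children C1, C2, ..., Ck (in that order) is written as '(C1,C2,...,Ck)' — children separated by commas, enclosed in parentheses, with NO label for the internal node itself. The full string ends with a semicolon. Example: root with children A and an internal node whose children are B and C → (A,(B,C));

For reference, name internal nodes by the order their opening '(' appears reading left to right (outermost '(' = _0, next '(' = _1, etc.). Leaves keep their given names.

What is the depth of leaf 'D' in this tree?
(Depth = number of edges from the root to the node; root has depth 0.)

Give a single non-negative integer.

Newick: ((E,(Q,F),(X,B)),((P,D,S,K),L),(Z,G));
Naming internals by '(' encounter order: outermost '(' = _0, next = _1, ...
Query node: D
Path from root: _0 -> _4 -> _5 -> D
Depth of D: 3 (number of edges from root)

Answer: 3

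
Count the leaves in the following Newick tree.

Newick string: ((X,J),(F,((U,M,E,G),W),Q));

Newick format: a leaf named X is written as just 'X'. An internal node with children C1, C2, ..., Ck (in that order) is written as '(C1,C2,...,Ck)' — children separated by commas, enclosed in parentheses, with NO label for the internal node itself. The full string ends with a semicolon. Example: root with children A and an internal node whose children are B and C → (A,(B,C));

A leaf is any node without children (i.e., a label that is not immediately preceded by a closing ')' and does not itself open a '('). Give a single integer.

Newick: ((X,J),(F,((U,M,E,G),W),Q));
Scan left-to-right; a leaf is any maximal label run not followed by '(':
  pos 2: leaf 'X' → count = 1
  pos 4: leaf 'J' → count = 2
  pos 8: leaf 'F' → count = 3
  pos 12: leaf 'U' → count = 4
  pos 14: leaf 'M' → count = 5
  pos 16: leaf 'E' → count = 6
  pos 18: leaf 'G' → count = 7
  pos 21: leaf 'W' → count = 8
  pos 24: leaf 'Q' → count = 9
Total leaves: 9

Answer: 9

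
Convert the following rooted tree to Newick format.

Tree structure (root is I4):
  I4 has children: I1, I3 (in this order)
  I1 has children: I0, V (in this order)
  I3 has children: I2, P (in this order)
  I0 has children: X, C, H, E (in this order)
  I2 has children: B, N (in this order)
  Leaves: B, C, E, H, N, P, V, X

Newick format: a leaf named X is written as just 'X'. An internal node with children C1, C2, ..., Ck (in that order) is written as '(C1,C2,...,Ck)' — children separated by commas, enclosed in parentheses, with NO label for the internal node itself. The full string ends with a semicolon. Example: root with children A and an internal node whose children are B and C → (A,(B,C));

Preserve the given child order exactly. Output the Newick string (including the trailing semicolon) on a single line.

Answer: (((X,C,H,E),V),((B,N),P));

Derivation:
internal I4 with children ['I1', 'I3']
  internal I1 with children ['I0', 'V']
    internal I0 with children ['X', 'C', 'H', 'E']
      leaf 'X' → 'X'
      leaf 'C' → 'C'
      leaf 'H' → 'H'
      leaf 'E' → 'E'
    → '(X,C,H,E)'
    leaf 'V' → 'V'
  → '((X,C,H,E),V)'
  internal I3 with children ['I2', 'P']
    internal I2 with children ['B', 'N']
      leaf 'B' → 'B'
      leaf 'N' → 'N'
    → '(B,N)'
    leaf 'P' → 'P'
  → '((B,N),P)'
→ '(((X,C,H,E),V),((B,N),P))'
Final: (((X,C,H,E),V),((B,N),P));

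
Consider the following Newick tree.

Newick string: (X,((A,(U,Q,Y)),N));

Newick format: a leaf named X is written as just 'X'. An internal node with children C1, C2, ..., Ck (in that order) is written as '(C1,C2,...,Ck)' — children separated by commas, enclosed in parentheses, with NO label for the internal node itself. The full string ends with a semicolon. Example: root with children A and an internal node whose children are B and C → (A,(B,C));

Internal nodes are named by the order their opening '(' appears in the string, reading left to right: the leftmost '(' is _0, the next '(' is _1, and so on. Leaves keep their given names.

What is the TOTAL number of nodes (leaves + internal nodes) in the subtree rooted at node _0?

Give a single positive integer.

Answer: 10

Derivation:
Newick: (X,((A,(U,Q,Y)),N));
Locate _0: it is the '(' at position 0 (the 1st '(' reading left to right).
Query: subtree rooted at _0
_0: subtree_size = 1 + 9
  X: subtree_size = 1 + 0
  _1: subtree_size = 1 + 7
    _2: subtree_size = 1 + 5
      A: subtree_size = 1 + 0
      _3: subtree_size = 1 + 3
        U: subtree_size = 1 + 0
        Q: subtree_size = 1 + 0
        Y: subtree_size = 1 + 0
    N: subtree_size = 1 + 0
Total subtree size of _0: 10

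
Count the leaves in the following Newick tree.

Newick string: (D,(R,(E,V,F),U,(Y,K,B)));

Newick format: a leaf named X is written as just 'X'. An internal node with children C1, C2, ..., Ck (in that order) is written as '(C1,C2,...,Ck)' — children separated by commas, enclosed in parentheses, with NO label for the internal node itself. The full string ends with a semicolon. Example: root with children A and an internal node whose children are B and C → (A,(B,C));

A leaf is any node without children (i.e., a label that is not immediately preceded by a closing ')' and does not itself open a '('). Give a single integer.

Newick: (D,(R,(E,V,F),U,(Y,K,B)));
Scan left-to-right; a leaf is any maximal label run not followed by '(':
  pos 1: leaf 'D' → count = 1
  pos 4: leaf 'R' → count = 2
  pos 7: leaf 'E' → count = 3
  pos 9: leaf 'V' → count = 4
  pos 11: leaf 'F' → count = 5
  pos 14: leaf 'U' → count = 6
  pos 17: leaf 'Y' → count = 7
  pos 19: leaf 'K' → count = 8
  pos 21: leaf 'B' → count = 9
Total leaves: 9

Answer: 9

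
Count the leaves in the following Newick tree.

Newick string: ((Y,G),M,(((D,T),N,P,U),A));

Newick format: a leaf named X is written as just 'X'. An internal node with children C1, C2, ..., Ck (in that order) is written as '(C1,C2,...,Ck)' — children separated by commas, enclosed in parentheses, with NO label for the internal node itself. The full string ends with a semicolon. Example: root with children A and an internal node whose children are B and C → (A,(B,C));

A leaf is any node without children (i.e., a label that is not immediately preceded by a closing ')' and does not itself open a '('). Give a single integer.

Answer: 9

Derivation:
Newick: ((Y,G),M,(((D,T),N,P,U),A));
Scan left-to-right; a leaf is any maximal label run not followed by '(':
  pos 2: leaf 'Y' → count = 1
  pos 4: leaf 'G' → count = 2
  pos 7: leaf 'M' → count = 3
  pos 12: leaf 'D' → count = 4
  pos 14: leaf 'T' → count = 5
  pos 17: leaf 'N' → count = 6
  pos 19: leaf 'P' → count = 7
  pos 21: leaf 'U' → count = 8
  pos 24: leaf 'A' → count = 9
Total leaves: 9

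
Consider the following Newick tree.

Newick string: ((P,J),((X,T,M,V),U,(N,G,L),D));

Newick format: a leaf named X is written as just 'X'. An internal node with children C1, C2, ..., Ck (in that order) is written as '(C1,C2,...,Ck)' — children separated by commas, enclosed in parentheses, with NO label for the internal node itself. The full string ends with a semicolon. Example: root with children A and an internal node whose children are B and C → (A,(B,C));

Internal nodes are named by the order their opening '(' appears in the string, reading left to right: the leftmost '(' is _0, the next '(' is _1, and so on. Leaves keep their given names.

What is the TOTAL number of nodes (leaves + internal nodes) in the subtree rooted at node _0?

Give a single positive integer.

Answer: 16

Derivation:
Newick: ((P,J),((X,T,M,V),U,(N,G,L),D));
Locate _0: it is the '(' at position 0 (the 1st '(' reading left to right).
Query: subtree rooted at _0
_0: subtree_size = 1 + 15
  _1: subtree_size = 1 + 2
    P: subtree_size = 1 + 0
    J: subtree_size = 1 + 0
  _2: subtree_size = 1 + 11
    _3: subtree_size = 1 + 4
      X: subtree_size = 1 + 0
      T: subtree_size = 1 + 0
      M: subtree_size = 1 + 0
      V: subtree_size = 1 + 0
    U: subtree_size = 1 + 0
    _4: subtree_size = 1 + 3
      N: subtree_size = 1 + 0
      G: subtree_size = 1 + 0
      L: subtree_size = 1 + 0
    D: subtree_size = 1 + 0
Total subtree size of _0: 16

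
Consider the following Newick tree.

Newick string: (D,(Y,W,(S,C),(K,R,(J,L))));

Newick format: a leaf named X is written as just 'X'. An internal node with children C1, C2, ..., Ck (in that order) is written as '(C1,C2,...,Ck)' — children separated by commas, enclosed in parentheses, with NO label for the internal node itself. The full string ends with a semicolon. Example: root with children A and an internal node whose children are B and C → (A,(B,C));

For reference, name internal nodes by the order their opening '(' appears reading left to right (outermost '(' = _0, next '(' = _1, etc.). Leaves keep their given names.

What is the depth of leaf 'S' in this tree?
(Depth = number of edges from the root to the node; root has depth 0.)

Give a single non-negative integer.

Newick: (D,(Y,W,(S,C),(K,R,(J,L))));
Naming internals by '(' encounter order: outermost '(' = _0, next = _1, ...
Query node: S
Path from root: _0 -> _1 -> _2 -> S
Depth of S: 3 (number of edges from root)

Answer: 3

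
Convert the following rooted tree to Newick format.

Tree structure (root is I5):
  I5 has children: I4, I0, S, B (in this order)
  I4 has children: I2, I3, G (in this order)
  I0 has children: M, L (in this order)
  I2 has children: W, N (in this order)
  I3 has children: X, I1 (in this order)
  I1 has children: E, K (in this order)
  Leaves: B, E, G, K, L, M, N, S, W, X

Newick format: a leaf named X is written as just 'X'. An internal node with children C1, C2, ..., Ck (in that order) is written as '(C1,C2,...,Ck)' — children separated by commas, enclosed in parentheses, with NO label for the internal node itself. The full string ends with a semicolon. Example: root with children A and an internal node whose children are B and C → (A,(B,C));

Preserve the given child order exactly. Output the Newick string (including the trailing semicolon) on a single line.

Answer: (((W,N),(X,(E,K)),G),(M,L),S,B);

Derivation:
internal I5 with children ['I4', 'I0', 'S', 'B']
  internal I4 with children ['I2', 'I3', 'G']
    internal I2 with children ['W', 'N']
      leaf 'W' → 'W'
      leaf 'N' → 'N'
    → '(W,N)'
    internal I3 with children ['X', 'I1']
      leaf 'X' → 'X'
      internal I1 with children ['E', 'K']
        leaf 'E' → 'E'
        leaf 'K' → 'K'
      → '(E,K)'
    → '(X,(E,K))'
    leaf 'G' → 'G'
  → '((W,N),(X,(E,K)),G)'
  internal I0 with children ['M', 'L']
    leaf 'M' → 'M'
    leaf 'L' → 'L'
  → '(M,L)'
  leaf 'S' → 'S'
  leaf 'B' → 'B'
→ '(((W,N),(X,(E,K)),G),(M,L),S,B)'
Final: (((W,N),(X,(E,K)),G),(M,L),S,B);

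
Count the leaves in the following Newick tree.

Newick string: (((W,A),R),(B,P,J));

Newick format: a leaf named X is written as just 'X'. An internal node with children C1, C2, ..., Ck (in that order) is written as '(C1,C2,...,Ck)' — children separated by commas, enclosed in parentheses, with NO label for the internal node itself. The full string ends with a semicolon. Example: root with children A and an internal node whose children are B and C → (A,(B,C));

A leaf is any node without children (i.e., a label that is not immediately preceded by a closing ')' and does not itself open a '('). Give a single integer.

Newick: (((W,A),R),(B,P,J));
Scan left-to-right; a leaf is any maximal label run not followed by '(':
  pos 3: leaf 'W' → count = 1
  pos 5: leaf 'A' → count = 2
  pos 8: leaf 'R' → count = 3
  pos 12: leaf 'B' → count = 4
  pos 14: leaf 'P' → count = 5
  pos 16: leaf 'J' → count = 6
Total leaves: 6

Answer: 6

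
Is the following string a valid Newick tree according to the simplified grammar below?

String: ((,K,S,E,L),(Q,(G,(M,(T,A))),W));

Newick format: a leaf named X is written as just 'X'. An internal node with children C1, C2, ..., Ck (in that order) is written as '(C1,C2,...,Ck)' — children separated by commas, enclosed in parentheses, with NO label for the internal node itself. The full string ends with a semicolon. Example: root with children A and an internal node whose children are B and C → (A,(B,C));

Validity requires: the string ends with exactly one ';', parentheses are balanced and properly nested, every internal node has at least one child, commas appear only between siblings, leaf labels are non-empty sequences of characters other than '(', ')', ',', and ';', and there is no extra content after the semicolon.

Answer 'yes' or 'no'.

Answer: no

Derivation:
Input: ((,K,S,E,L),(Q,(G,(M,(T,A))),W));
Paren balance: 6 '(' vs 6 ')' OK
Ends with single ';': True
Full parse: FAILS (empty leaf label at pos 2)
Valid: False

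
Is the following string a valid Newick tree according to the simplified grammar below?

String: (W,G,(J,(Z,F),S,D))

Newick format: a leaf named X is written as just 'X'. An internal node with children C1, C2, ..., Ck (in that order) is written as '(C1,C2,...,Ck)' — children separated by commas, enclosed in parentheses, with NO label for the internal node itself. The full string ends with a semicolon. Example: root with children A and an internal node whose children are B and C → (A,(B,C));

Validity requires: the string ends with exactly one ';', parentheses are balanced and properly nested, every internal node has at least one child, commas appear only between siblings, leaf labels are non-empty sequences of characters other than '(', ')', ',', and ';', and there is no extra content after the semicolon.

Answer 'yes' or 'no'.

Answer: no

Derivation:
Input: (W,G,(J,(Z,F),S,D))
Paren balance: 3 '(' vs 3 ')' OK
Ends with single ';': False
Full parse: FAILS (must end with ;)
Valid: False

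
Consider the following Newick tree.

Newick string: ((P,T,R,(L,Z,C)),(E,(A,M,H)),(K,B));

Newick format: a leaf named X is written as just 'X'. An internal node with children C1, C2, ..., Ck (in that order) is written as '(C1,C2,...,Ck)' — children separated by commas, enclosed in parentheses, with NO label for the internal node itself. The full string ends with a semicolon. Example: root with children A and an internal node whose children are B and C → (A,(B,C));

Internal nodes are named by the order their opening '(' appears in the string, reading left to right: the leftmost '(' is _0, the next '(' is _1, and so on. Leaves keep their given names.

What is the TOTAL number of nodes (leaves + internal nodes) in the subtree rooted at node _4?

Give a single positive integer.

Newick: ((P,T,R,(L,Z,C)),(E,(A,M,H)),(K,B));
Locate _4: it is the '(' at position 20 (the 5th '(' reading left to right).
Query: subtree rooted at _4
_4: subtree_size = 1 + 3
  A: subtree_size = 1 + 0
  M: subtree_size = 1 + 0
  H: subtree_size = 1 + 0
Total subtree size of _4: 4

Answer: 4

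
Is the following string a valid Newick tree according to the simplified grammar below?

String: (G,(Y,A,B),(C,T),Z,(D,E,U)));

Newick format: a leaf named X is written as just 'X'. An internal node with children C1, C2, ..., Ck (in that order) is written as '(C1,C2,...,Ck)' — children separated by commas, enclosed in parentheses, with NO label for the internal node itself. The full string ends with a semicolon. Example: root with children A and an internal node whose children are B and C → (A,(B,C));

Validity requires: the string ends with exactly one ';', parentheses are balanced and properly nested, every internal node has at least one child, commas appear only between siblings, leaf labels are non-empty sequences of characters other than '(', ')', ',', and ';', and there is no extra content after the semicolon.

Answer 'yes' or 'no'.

Answer: no

Derivation:
Input: (G,(Y,A,B),(C,T),Z,(D,E,U)));
Paren balance: 4 '(' vs 5 ')' MISMATCH
Ends with single ';': True
Full parse: FAILS (extra content after tree at pos 27)
Valid: False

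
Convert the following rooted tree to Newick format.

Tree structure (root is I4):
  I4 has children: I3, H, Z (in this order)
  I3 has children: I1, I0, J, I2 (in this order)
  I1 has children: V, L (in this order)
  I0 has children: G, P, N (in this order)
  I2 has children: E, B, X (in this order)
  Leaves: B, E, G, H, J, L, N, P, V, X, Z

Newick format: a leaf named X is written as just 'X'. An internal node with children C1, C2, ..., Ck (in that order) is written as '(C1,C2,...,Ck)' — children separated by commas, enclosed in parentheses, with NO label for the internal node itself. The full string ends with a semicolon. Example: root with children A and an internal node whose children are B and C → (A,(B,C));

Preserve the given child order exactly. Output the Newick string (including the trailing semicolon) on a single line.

Answer: (((V,L),(G,P,N),J,(E,B,X)),H,Z);

Derivation:
internal I4 with children ['I3', 'H', 'Z']
  internal I3 with children ['I1', 'I0', 'J', 'I2']
    internal I1 with children ['V', 'L']
      leaf 'V' → 'V'
      leaf 'L' → 'L'
    → '(V,L)'
    internal I0 with children ['G', 'P', 'N']
      leaf 'G' → 'G'
      leaf 'P' → 'P'
      leaf 'N' → 'N'
    → '(G,P,N)'
    leaf 'J' → 'J'
    internal I2 with children ['E', 'B', 'X']
      leaf 'E' → 'E'
      leaf 'B' → 'B'
      leaf 'X' → 'X'
    → '(E,B,X)'
  → '((V,L),(G,P,N),J,(E,B,X))'
  leaf 'H' → 'H'
  leaf 'Z' → 'Z'
→ '(((V,L),(G,P,N),J,(E,B,X)),H,Z)'
Final: (((V,L),(G,P,N),J,(E,B,X)),H,Z);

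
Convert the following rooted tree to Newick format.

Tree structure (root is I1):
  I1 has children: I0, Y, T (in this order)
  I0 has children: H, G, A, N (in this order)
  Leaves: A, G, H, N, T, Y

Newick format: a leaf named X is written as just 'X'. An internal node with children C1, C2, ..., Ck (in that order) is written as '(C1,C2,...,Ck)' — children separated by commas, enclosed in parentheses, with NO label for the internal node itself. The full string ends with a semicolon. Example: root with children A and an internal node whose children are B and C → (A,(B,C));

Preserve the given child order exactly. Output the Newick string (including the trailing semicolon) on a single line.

internal I1 with children ['I0', 'Y', 'T']
  internal I0 with children ['H', 'G', 'A', 'N']
    leaf 'H' → 'H'
    leaf 'G' → 'G'
    leaf 'A' → 'A'
    leaf 'N' → 'N'
  → '(H,G,A,N)'
  leaf 'Y' → 'Y'
  leaf 'T' → 'T'
→ '((H,G,A,N),Y,T)'
Final: ((H,G,A,N),Y,T);

Answer: ((H,G,A,N),Y,T);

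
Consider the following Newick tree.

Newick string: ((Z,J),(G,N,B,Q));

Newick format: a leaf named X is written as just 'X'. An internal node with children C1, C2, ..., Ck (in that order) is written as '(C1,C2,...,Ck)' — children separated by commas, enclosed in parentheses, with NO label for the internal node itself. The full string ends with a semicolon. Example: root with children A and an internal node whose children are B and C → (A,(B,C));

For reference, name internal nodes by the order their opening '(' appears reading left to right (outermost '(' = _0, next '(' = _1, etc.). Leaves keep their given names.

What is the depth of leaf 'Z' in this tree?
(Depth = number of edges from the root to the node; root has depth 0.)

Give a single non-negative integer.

Newick: ((Z,J),(G,N,B,Q));
Naming internals by '(' encounter order: outermost '(' = _0, next = _1, ...
Query node: Z
Path from root: _0 -> _1 -> Z
Depth of Z: 2 (number of edges from root)

Answer: 2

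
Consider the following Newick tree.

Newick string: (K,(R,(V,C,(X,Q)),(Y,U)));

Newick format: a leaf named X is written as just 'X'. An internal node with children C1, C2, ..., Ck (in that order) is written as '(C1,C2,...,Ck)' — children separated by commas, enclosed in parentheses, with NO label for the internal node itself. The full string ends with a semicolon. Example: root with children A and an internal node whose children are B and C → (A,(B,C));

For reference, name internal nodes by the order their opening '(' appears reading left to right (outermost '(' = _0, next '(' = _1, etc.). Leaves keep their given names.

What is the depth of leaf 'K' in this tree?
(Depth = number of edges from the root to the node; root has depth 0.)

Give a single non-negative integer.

Answer: 1

Derivation:
Newick: (K,(R,(V,C,(X,Q)),(Y,U)));
Naming internals by '(' encounter order: outermost '(' = _0, next = _1, ...
Query node: K
Path from root: _0 -> K
Depth of K: 1 (number of edges from root)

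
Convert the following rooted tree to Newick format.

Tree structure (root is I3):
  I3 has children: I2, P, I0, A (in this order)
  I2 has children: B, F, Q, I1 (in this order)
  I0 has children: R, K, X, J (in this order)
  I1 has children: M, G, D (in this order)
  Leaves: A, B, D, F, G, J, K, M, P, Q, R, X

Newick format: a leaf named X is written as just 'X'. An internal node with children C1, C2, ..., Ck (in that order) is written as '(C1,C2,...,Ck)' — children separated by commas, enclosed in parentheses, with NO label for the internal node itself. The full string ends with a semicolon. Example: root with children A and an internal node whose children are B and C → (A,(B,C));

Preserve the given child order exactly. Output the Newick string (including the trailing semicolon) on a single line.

Answer: ((B,F,Q,(M,G,D)),P,(R,K,X,J),A);

Derivation:
internal I3 with children ['I2', 'P', 'I0', 'A']
  internal I2 with children ['B', 'F', 'Q', 'I1']
    leaf 'B' → 'B'
    leaf 'F' → 'F'
    leaf 'Q' → 'Q'
    internal I1 with children ['M', 'G', 'D']
      leaf 'M' → 'M'
      leaf 'G' → 'G'
      leaf 'D' → 'D'
    → '(M,G,D)'
  → '(B,F,Q,(M,G,D))'
  leaf 'P' → 'P'
  internal I0 with children ['R', 'K', 'X', 'J']
    leaf 'R' → 'R'
    leaf 'K' → 'K'
    leaf 'X' → 'X'
    leaf 'J' → 'J'
  → '(R,K,X,J)'
  leaf 'A' → 'A'
→ '((B,F,Q,(M,G,D)),P,(R,K,X,J),A)'
Final: ((B,F,Q,(M,G,D)),P,(R,K,X,J),A);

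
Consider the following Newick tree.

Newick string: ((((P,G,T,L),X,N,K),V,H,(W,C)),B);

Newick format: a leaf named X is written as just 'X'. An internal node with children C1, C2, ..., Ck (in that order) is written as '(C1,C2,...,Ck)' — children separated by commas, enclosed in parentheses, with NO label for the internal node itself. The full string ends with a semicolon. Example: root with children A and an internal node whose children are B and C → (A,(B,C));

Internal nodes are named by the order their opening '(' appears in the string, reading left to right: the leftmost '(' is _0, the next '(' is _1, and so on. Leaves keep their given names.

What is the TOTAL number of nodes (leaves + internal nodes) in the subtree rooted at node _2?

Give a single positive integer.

Newick: ((((P,G,T,L),X,N,K),V,H,(W,C)),B);
Locate _2: it is the '(' at position 2 (the 3rd '(' reading left to right).
Query: subtree rooted at _2
_2: subtree_size = 1 + 8
  _3: subtree_size = 1 + 4
    P: subtree_size = 1 + 0
    G: subtree_size = 1 + 0
    T: subtree_size = 1 + 0
    L: subtree_size = 1 + 0
  X: subtree_size = 1 + 0
  N: subtree_size = 1 + 0
  K: subtree_size = 1 + 0
Total subtree size of _2: 9

Answer: 9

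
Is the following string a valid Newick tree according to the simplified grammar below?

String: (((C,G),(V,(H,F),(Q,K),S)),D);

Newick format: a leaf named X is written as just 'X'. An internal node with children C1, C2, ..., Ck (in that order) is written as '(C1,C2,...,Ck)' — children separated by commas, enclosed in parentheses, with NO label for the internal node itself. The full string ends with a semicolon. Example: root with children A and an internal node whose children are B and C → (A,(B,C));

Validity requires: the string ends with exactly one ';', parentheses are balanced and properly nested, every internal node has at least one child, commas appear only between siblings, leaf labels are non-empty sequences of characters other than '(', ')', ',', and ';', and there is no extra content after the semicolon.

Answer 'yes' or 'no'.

Input: (((C,G),(V,(H,F),(Q,K),S)),D);
Paren balance: 6 '(' vs 6 ')' OK
Ends with single ';': True
Full parse: OK
Valid: True

Answer: yes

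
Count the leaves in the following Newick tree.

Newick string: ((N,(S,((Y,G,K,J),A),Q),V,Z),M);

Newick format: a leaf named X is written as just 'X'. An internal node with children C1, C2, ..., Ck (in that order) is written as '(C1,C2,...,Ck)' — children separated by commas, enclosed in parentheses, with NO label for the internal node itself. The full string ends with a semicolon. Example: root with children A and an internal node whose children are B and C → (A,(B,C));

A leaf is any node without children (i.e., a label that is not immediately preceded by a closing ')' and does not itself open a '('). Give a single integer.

Newick: ((N,(S,((Y,G,K,J),A),Q),V,Z),M);
Scan left-to-right; a leaf is any maximal label run not followed by '(':
  pos 2: leaf 'N' → count = 1
  pos 5: leaf 'S' → count = 2
  pos 9: leaf 'Y' → count = 3
  pos 11: leaf 'G' → count = 4
  pos 13: leaf 'K' → count = 5
  pos 15: leaf 'J' → count = 6
  pos 18: leaf 'A' → count = 7
  pos 21: leaf 'Q' → count = 8
  pos 24: leaf 'V' → count = 9
  pos 26: leaf 'Z' → count = 10
  pos 29: leaf 'M' → count = 11
Total leaves: 11

Answer: 11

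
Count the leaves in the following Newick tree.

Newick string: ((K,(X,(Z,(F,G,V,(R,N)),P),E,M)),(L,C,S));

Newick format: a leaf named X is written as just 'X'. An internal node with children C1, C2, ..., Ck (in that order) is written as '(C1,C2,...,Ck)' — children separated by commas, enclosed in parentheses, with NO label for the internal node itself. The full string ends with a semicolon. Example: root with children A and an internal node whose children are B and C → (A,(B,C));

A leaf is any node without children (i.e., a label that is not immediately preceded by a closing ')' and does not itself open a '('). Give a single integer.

Answer: 14

Derivation:
Newick: ((K,(X,(Z,(F,G,V,(R,N)),P),E,M)),(L,C,S));
Scan left-to-right; a leaf is any maximal label run not followed by '(':
  pos 2: leaf 'K' → count = 1
  pos 5: leaf 'X' → count = 2
  pos 8: leaf 'Z' → count = 3
  pos 11: leaf 'F' → count = 4
  pos 13: leaf 'G' → count = 5
  pos 15: leaf 'V' → count = 6
  pos 18: leaf 'R' → count = 7
  pos 20: leaf 'N' → count = 8
  pos 24: leaf 'P' → count = 9
  pos 27: leaf 'E' → count = 10
  pos 29: leaf 'M' → count = 11
  pos 34: leaf 'L' → count = 12
  pos 36: leaf 'C' → count = 13
  pos 38: leaf 'S' → count = 14
Total leaves: 14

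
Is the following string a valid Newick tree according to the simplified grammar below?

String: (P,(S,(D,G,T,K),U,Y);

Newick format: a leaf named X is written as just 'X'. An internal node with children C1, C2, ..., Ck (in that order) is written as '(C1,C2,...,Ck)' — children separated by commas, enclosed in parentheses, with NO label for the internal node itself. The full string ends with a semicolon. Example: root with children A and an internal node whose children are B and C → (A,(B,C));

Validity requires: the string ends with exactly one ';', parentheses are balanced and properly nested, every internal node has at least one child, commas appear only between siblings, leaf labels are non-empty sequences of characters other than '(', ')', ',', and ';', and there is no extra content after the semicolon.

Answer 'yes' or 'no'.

Answer: no

Derivation:
Input: (P,(S,(D,G,T,K),U,Y);
Paren balance: 3 '(' vs 2 ')' MISMATCH
Ends with single ';': True
Full parse: FAILS (expected , or ) at pos 20)
Valid: False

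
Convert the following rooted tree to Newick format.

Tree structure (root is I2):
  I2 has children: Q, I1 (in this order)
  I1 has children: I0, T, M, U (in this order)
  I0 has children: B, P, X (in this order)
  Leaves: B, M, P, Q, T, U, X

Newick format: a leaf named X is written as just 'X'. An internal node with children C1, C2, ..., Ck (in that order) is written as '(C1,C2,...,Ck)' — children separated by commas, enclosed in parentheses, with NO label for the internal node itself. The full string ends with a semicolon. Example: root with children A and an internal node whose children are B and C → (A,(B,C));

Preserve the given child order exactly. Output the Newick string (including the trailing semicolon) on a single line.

internal I2 with children ['Q', 'I1']
  leaf 'Q' → 'Q'
  internal I1 with children ['I0', 'T', 'M', 'U']
    internal I0 with children ['B', 'P', 'X']
      leaf 'B' → 'B'
      leaf 'P' → 'P'
      leaf 'X' → 'X'
    → '(B,P,X)'
    leaf 'T' → 'T'
    leaf 'M' → 'M'
    leaf 'U' → 'U'
  → '((B,P,X),T,M,U)'
→ '(Q,((B,P,X),T,M,U))'
Final: (Q,((B,P,X),T,M,U));

Answer: (Q,((B,P,X),T,M,U));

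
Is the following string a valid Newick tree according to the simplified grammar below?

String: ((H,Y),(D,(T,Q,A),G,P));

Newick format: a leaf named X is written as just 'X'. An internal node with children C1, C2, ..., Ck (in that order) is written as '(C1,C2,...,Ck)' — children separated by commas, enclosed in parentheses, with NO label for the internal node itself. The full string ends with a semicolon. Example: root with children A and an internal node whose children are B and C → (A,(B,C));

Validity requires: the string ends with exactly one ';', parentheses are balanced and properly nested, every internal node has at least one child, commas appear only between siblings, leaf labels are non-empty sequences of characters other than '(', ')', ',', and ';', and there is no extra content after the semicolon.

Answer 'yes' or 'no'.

Answer: yes

Derivation:
Input: ((H,Y),(D,(T,Q,A),G,P));
Paren balance: 4 '(' vs 4 ')' OK
Ends with single ';': True
Full parse: OK
Valid: True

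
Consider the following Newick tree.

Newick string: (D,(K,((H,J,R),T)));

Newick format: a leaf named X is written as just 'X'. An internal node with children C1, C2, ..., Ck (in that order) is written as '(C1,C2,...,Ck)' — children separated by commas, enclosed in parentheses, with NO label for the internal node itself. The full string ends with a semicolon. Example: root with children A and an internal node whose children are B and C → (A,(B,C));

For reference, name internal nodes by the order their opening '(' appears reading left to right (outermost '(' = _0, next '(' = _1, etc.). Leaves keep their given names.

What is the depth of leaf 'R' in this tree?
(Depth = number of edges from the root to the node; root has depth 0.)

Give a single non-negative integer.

Newick: (D,(K,((H,J,R),T)));
Naming internals by '(' encounter order: outermost '(' = _0, next = _1, ...
Query node: R
Path from root: _0 -> _1 -> _2 -> _3 -> R
Depth of R: 4 (number of edges from root)

Answer: 4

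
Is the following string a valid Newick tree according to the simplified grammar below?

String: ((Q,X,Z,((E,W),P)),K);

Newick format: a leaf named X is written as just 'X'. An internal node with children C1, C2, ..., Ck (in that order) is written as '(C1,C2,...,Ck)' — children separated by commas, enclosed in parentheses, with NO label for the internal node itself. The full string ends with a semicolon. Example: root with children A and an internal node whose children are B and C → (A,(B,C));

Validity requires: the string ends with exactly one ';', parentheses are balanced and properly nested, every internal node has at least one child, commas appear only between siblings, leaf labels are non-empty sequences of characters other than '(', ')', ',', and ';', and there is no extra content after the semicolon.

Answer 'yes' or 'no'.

Input: ((Q,X,Z,((E,W),P)),K);
Paren balance: 4 '(' vs 4 ')' OK
Ends with single ';': True
Full parse: OK
Valid: True

Answer: yes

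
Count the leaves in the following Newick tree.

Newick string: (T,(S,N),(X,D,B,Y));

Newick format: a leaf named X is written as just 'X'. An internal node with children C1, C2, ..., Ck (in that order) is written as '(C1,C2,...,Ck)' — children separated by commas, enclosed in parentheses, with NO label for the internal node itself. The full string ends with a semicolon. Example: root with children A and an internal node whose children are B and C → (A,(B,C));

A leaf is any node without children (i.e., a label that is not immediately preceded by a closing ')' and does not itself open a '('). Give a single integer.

Answer: 7

Derivation:
Newick: (T,(S,N),(X,D,B,Y));
Scan left-to-right; a leaf is any maximal label run not followed by '(':
  pos 1: leaf 'T' → count = 1
  pos 4: leaf 'S' → count = 2
  pos 6: leaf 'N' → count = 3
  pos 10: leaf 'X' → count = 4
  pos 12: leaf 'D' → count = 5
  pos 14: leaf 'B' → count = 6
  pos 16: leaf 'Y' → count = 7
Total leaves: 7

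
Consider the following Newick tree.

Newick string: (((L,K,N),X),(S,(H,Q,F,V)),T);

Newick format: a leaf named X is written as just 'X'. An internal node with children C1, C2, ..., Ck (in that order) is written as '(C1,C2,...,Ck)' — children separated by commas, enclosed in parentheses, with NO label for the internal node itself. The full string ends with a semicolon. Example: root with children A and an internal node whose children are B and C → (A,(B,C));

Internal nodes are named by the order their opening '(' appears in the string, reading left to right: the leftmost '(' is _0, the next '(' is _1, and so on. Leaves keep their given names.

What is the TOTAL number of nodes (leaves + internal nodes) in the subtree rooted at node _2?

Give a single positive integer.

Answer: 4

Derivation:
Newick: (((L,K,N),X),(S,(H,Q,F,V)),T);
Locate _2: it is the '(' at position 2 (the 3rd '(' reading left to right).
Query: subtree rooted at _2
_2: subtree_size = 1 + 3
  L: subtree_size = 1 + 0
  K: subtree_size = 1 + 0
  N: subtree_size = 1 + 0
Total subtree size of _2: 4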